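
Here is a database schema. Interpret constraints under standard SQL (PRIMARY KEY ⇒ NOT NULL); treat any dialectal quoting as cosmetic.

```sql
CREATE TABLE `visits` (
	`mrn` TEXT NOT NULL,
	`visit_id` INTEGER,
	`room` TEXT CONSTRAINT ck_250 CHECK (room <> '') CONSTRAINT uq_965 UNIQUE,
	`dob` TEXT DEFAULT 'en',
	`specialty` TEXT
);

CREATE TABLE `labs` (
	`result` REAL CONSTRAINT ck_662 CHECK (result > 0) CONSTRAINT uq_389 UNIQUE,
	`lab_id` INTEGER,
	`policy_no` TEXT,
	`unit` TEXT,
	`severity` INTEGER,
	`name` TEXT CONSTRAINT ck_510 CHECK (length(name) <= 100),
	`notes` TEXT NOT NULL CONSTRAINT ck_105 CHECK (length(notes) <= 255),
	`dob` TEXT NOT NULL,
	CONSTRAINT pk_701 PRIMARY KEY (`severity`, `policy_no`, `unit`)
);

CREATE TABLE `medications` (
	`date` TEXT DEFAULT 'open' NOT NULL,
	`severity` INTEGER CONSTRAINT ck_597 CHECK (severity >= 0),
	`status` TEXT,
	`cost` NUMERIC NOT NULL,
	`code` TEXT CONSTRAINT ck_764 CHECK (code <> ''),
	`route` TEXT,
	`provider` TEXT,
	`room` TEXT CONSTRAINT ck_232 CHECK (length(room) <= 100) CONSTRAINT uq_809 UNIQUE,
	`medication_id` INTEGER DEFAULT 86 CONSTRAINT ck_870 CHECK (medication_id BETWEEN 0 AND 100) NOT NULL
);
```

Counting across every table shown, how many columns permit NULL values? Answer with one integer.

visits: 4 nullable (visit_id, room, dob, specialty — PK none and explicit NOT NULL columns excluded).
labs: 3 nullable (result, lab_id, name — PK (severity, policy_no, unit) and explicit NOT NULL columns excluded).
medications: 6 nullable (severity, status, code, route, provider, room — PK none and explicit NOT NULL columns excluded).
Total: 4 + 3 + 6 = 13.

13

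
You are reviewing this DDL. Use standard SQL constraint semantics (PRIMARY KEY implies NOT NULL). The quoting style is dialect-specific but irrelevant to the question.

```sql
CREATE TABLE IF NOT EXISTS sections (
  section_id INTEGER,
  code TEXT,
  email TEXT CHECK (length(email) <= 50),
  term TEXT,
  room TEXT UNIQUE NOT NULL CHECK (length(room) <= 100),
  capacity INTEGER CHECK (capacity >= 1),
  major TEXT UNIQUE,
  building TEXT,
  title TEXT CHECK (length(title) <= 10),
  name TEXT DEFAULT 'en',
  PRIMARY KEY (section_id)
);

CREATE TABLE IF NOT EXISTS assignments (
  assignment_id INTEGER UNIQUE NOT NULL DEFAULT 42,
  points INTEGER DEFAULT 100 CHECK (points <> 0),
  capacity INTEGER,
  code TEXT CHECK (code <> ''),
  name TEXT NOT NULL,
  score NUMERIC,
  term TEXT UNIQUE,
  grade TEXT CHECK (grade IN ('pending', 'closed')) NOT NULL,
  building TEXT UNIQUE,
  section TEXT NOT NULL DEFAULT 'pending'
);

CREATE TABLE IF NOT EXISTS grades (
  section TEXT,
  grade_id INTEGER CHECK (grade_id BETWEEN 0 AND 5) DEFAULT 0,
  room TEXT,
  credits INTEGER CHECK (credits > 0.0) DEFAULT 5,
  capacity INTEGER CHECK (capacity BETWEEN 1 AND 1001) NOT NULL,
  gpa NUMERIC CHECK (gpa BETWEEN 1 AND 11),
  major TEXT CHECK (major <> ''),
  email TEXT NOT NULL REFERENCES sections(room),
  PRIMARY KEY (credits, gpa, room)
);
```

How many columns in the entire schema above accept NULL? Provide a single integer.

17

sections: 8 nullable (code, email, term, capacity, major, building, title, name — PK (section_id) and explicit NOT NULL columns excluded).
assignments: 6 nullable (points, capacity, code, score, term, building — PK none and explicit NOT NULL columns excluded).
grades: 3 nullable (section, grade_id, major — PK (credits, gpa, room) and explicit NOT NULL columns excluded).
Total: 8 + 6 + 3 = 17.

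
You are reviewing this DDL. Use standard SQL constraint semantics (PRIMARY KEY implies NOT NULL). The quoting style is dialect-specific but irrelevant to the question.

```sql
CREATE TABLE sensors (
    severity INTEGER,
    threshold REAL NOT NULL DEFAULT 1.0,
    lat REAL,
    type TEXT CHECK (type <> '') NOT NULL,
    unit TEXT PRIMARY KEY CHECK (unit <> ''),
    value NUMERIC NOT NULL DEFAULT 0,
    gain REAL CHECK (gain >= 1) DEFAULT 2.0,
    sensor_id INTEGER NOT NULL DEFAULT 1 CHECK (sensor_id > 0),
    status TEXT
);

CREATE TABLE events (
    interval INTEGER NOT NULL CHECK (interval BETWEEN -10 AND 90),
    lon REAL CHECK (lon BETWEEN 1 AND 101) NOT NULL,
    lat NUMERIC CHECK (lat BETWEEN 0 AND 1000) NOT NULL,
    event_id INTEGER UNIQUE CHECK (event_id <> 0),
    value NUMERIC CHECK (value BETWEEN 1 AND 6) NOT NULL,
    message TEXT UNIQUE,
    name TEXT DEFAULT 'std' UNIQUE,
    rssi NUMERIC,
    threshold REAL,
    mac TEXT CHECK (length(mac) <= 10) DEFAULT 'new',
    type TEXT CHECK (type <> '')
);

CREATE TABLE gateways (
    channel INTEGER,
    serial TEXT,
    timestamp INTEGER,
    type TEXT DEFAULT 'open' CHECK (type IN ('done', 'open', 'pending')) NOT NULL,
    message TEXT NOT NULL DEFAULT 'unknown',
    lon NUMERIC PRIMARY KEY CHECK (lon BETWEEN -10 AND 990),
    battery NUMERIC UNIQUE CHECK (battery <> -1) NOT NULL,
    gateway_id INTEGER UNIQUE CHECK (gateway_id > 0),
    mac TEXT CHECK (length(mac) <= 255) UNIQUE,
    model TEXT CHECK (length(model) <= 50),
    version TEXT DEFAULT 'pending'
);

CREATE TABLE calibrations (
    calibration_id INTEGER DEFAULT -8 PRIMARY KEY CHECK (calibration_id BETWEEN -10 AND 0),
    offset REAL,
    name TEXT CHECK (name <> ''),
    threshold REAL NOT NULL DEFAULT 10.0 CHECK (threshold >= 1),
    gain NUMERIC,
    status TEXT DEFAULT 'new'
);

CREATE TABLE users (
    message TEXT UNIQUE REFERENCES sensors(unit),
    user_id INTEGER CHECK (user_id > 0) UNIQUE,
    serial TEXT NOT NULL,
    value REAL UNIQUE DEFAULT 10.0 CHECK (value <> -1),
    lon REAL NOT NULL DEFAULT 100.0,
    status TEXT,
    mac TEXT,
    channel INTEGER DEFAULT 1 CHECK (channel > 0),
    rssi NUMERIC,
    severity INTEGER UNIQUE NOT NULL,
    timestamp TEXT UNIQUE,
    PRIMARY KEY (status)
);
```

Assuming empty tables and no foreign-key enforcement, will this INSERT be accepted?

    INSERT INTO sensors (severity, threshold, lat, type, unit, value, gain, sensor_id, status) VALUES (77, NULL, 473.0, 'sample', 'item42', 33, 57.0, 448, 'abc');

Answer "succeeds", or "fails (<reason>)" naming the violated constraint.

threshold is explicitly set to NULL, but threshold is declared NOT NULL.

fails (NOT NULL on threshold)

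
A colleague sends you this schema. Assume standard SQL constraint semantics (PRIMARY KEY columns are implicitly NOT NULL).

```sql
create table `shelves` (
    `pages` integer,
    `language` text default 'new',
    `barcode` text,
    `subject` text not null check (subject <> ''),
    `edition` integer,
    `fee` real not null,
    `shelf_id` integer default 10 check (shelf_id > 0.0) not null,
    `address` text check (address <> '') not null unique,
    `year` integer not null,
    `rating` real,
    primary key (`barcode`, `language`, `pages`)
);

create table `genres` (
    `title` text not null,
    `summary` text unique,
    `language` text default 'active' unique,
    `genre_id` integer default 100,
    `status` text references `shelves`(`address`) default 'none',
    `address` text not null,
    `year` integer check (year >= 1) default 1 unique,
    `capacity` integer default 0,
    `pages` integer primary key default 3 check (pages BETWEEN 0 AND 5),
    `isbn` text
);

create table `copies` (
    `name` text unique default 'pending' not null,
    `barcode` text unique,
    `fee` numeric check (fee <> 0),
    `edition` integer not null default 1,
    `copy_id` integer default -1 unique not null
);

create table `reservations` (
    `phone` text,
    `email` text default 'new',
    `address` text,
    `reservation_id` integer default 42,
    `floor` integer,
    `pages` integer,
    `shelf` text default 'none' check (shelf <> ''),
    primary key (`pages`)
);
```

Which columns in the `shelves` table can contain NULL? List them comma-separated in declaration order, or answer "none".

edition, rating

- pages: part of the PRIMARY KEY, which implies NOT NULL → not nullable.
- language: part of the PRIMARY KEY, which implies NOT NULL → not nullable.
- barcode: part of the PRIMARY KEY, which implies NOT NULL → not nullable.
- subject: declared NOT NULL → not nullable.
- edition: no NOT NULL constraint applies → nullable.
- fee: declared NOT NULL → not nullable.
- shelf_id: declared NOT NULL → not nullable.
- address: declared NOT NULL → not nullable.
- year: declared NOT NULL → not nullable.
- rating: no NOT NULL constraint applies → nullable.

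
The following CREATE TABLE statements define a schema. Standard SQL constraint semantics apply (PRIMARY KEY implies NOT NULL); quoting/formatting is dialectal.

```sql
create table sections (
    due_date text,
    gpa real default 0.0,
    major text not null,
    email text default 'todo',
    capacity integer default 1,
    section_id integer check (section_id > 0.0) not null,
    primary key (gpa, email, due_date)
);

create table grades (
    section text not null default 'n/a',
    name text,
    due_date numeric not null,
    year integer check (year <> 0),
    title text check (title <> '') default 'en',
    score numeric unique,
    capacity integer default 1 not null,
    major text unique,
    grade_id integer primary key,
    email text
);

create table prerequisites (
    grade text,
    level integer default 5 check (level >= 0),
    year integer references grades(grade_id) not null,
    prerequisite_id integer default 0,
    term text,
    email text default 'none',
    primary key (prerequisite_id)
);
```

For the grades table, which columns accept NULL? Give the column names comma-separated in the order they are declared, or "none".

name, year, title, score, major, email

- section: declared NOT NULL → not nullable.
- name: no NOT NULL constraint applies → nullable.
- due_date: declared NOT NULL → not nullable.
- year: CHECK does not forbid NULL (a CHECK constraint passes when its expression is NULL) → nullable.
- title: CHECK does not forbid NULL (a CHECK constraint passes when its expression is NULL) → nullable.
- score: UNIQUE does not imply NOT NULL → nullable.
- capacity: declared NOT NULL → not nullable.
- major: UNIQUE does not imply NOT NULL → nullable.
- grade_id: part of the PRIMARY KEY, which implies NOT NULL → not nullable.
- email: no NOT NULL constraint applies → nullable.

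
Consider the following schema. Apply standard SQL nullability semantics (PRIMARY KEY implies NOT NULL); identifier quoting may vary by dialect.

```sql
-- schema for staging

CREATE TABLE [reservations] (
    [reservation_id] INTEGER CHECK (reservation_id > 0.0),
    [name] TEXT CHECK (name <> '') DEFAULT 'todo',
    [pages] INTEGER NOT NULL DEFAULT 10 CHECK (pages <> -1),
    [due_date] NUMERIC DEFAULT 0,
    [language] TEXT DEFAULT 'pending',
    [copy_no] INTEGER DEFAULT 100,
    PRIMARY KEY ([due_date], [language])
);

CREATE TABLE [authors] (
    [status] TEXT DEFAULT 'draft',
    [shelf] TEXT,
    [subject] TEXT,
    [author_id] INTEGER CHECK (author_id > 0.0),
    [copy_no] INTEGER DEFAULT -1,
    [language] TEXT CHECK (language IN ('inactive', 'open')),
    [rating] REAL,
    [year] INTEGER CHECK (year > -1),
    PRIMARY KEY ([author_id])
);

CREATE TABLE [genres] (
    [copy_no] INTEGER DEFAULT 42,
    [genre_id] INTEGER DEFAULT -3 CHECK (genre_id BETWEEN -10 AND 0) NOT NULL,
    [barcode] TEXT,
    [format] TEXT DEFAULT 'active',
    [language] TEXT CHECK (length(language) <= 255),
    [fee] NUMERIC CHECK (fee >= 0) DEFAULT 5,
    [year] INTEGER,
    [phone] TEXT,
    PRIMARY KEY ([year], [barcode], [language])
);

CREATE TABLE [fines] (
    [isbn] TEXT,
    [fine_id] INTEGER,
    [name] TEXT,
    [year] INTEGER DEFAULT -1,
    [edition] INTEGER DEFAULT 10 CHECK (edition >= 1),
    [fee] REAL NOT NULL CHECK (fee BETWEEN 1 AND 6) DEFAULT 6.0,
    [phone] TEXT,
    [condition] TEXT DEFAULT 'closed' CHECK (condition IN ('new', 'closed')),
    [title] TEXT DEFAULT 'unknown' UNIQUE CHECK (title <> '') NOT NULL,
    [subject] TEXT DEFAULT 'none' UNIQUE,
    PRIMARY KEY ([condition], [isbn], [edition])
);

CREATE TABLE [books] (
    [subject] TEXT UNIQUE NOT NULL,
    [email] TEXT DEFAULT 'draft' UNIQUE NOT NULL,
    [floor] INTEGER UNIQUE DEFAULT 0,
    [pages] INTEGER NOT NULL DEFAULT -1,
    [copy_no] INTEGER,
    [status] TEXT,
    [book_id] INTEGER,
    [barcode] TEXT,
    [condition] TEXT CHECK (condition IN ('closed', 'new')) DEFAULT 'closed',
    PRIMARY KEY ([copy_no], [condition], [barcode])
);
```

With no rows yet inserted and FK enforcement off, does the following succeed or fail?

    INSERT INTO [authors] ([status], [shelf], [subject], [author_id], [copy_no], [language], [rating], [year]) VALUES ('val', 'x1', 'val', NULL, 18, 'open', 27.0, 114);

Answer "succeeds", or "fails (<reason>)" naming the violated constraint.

author_id is explicitly set to NULL, but author_id is part of the PRIMARY KEY (implied NOT NULL).

fails (NOT NULL on author_id)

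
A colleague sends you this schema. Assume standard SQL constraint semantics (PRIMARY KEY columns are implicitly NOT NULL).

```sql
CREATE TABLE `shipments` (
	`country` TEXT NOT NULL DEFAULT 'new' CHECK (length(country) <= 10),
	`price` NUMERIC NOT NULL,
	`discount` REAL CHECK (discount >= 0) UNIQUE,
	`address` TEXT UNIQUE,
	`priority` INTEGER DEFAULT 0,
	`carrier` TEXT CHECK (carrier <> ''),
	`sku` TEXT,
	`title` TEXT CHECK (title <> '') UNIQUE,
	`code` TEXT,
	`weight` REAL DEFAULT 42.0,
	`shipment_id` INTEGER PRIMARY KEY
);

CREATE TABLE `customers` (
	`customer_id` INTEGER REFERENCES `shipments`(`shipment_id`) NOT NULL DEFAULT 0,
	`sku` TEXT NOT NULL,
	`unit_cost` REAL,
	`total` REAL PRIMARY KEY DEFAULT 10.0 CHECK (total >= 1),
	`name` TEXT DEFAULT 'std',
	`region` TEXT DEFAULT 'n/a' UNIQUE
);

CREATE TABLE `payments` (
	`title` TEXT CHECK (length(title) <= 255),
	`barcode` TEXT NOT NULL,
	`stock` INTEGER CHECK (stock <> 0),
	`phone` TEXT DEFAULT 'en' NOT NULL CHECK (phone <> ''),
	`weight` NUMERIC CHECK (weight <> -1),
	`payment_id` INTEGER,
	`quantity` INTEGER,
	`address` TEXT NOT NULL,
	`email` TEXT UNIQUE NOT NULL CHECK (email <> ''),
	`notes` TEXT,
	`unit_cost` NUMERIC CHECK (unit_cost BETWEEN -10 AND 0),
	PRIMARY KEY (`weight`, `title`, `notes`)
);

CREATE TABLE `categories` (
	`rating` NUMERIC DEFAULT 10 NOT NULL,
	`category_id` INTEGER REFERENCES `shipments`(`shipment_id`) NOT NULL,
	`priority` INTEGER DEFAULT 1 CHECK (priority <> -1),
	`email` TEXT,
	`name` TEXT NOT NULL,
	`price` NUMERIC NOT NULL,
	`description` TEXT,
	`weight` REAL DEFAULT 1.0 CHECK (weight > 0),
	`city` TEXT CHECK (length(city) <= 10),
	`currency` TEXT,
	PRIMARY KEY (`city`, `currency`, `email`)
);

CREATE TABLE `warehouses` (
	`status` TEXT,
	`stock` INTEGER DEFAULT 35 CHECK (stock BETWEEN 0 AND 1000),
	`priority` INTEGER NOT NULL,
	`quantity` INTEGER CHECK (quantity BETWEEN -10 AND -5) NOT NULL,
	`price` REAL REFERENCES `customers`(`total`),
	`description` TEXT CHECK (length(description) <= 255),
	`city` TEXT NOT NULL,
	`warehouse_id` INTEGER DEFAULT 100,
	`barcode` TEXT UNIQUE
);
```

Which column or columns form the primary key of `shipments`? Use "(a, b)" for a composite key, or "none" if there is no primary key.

shipment_id

shipment_id is declared PRIMARY KEY inline on the column.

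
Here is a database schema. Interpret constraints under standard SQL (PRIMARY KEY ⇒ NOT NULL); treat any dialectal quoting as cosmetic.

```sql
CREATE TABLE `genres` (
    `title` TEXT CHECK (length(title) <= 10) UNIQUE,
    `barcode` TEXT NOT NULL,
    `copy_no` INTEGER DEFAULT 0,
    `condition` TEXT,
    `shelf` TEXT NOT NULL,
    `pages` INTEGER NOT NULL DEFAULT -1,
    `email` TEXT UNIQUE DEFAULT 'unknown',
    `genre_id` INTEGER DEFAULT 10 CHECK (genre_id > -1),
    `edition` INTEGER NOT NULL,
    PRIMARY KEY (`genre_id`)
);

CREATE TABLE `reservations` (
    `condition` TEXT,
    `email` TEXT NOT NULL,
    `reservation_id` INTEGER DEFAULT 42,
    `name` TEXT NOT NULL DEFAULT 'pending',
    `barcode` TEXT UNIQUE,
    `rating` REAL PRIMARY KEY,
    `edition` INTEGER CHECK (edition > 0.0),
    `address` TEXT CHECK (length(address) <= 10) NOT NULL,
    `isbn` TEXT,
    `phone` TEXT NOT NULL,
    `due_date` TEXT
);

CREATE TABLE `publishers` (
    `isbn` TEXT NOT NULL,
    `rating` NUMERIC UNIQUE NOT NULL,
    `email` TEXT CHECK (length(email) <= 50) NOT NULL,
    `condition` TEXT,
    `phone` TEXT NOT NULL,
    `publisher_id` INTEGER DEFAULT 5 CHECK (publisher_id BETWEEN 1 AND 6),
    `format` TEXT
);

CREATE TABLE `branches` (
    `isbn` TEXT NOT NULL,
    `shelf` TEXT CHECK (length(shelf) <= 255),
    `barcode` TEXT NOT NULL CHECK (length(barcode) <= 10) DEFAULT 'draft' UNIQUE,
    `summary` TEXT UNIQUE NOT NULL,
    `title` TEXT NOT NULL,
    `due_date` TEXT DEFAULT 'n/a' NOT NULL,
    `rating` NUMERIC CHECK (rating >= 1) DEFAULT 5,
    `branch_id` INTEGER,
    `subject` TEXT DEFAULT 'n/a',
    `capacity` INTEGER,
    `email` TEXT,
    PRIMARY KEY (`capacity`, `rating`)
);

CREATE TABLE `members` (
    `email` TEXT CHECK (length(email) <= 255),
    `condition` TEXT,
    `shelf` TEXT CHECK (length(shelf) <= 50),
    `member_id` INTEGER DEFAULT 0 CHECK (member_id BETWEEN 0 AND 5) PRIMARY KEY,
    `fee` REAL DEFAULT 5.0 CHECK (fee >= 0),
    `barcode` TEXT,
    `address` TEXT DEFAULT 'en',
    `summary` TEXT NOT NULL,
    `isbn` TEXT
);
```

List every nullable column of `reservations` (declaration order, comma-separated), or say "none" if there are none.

condition, reservation_id, barcode, edition, isbn, due_date

- condition: no NOT NULL constraint applies → nullable.
- email: declared NOT NULL → not nullable.
- reservation_id: DEFAULT only fills an omitted column; an explicit NULL is still allowed → nullable.
- name: declared NOT NULL → not nullable.
- barcode: UNIQUE does not imply NOT NULL → nullable.
- rating: part of the PRIMARY KEY, which implies NOT NULL → not nullable.
- edition: CHECK does not forbid NULL (a CHECK constraint passes when its expression is NULL) → nullable.
- address: declared NOT NULL → not nullable.
- isbn: no NOT NULL constraint applies → nullable.
- phone: declared NOT NULL → not nullable.
- due_date: no NOT NULL constraint applies → nullable.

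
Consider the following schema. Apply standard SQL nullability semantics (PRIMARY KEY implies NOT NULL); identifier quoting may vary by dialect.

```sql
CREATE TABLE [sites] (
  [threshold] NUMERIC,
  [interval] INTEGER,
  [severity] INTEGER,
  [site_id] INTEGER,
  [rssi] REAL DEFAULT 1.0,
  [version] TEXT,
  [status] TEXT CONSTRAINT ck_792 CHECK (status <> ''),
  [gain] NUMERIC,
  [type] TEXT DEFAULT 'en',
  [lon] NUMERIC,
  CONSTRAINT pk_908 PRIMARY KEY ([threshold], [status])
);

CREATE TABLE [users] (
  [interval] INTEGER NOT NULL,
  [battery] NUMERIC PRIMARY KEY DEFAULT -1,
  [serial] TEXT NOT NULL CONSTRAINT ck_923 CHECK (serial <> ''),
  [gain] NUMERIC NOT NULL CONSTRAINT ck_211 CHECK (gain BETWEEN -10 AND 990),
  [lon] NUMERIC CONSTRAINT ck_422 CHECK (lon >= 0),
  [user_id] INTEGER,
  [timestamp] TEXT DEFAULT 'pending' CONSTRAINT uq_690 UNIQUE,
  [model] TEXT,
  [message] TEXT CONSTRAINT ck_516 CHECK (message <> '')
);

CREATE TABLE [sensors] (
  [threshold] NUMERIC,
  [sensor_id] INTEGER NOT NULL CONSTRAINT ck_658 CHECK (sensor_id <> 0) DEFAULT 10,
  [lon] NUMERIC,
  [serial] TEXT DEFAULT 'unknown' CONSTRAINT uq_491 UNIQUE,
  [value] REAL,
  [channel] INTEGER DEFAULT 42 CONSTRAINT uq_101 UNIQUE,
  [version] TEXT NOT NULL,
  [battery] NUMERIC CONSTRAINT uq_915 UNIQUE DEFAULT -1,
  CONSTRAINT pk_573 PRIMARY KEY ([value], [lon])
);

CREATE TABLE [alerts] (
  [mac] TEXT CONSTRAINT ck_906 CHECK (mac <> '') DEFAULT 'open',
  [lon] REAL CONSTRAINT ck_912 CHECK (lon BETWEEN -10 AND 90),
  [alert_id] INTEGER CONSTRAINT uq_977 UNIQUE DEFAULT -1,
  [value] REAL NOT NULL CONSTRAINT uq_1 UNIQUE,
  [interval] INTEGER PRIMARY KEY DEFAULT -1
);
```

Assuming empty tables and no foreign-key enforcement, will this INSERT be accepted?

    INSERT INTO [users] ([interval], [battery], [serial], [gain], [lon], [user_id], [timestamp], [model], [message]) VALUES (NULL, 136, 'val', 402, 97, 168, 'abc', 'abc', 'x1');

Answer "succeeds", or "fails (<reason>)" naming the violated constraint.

fails (NOT NULL on interval)

interval is explicitly set to NULL, but interval is declared NOT NULL.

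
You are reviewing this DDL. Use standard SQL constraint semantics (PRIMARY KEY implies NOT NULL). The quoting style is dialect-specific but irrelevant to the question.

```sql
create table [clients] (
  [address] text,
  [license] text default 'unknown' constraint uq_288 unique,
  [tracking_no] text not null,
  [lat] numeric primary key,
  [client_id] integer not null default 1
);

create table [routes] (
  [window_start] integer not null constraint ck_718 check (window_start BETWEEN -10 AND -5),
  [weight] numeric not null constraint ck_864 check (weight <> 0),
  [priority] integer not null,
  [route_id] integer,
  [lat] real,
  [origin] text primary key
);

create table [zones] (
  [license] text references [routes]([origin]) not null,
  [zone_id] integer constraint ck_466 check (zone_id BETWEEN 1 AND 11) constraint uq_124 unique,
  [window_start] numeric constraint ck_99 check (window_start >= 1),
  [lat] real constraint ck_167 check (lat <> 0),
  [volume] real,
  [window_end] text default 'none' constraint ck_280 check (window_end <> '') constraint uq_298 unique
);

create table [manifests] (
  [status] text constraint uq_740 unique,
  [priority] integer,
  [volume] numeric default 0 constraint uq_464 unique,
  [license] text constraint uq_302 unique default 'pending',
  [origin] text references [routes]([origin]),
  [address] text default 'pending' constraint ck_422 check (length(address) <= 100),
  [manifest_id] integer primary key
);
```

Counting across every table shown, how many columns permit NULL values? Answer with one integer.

15

clients: 2 nullable (address, license — PK (lat) and explicit NOT NULL columns excluded).
routes: 2 nullable (route_id, lat — PK (origin) and explicit NOT NULL columns excluded).
zones: 5 nullable (zone_id, window_start, lat, volume, window_end — PK none and explicit NOT NULL columns excluded).
manifests: 6 nullable (status, priority, volume, license, origin, address — PK (manifest_id) and explicit NOT NULL columns excluded).
Total: 2 + 2 + 5 + 6 = 15.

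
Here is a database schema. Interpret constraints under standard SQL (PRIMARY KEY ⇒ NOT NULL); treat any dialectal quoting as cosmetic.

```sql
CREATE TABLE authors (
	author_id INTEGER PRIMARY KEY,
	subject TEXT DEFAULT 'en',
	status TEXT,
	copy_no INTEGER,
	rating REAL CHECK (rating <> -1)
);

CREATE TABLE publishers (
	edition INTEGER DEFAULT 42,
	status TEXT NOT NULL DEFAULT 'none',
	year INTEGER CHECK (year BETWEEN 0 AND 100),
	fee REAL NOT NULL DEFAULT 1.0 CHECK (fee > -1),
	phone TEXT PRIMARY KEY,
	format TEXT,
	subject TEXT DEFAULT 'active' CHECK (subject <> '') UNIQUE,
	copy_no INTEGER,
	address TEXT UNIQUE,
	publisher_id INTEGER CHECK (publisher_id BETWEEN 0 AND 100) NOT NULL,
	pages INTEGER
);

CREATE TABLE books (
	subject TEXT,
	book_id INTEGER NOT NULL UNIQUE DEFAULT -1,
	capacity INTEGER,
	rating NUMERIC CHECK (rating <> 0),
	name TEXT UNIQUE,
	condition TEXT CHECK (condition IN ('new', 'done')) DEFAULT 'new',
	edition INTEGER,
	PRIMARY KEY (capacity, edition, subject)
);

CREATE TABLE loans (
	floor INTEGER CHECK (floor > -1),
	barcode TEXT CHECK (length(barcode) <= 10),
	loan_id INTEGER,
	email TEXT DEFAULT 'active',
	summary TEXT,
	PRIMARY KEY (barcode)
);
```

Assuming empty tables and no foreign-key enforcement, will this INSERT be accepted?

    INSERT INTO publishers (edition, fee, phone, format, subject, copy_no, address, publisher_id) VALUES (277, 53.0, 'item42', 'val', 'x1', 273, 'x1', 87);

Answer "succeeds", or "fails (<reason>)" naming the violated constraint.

NOT NULL columns: fee is supplied; phone is supplied; publisher_id is supplied; status defaults to 'none'.
CHECK constraints: 53.0 satisfies (fee > -1); 'x1' satisfies (subject <> ''); 87 satisfies (publisher_id BETWEEN 0 AND 100).
No constraint is violated.

succeeds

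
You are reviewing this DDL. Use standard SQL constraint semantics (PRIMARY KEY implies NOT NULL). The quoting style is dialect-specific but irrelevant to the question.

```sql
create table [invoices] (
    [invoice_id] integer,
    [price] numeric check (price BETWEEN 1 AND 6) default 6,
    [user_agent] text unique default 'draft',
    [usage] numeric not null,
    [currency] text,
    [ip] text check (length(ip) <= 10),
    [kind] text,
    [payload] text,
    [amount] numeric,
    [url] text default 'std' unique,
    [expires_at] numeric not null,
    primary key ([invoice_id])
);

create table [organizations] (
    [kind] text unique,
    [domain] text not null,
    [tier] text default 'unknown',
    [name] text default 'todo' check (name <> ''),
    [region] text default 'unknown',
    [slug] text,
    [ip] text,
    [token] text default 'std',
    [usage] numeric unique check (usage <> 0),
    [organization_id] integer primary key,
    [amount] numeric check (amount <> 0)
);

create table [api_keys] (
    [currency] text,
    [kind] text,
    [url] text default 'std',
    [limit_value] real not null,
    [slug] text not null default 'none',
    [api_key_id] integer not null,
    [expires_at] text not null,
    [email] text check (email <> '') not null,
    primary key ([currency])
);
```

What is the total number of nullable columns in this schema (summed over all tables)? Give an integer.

invoices: 8 nullable (price, user_agent, currency, ip, kind, payload, amount, url — PK (invoice_id) and explicit NOT NULL columns excluded).
organizations: 9 nullable (kind, tier, name, region, slug, ip, token, usage, amount — PK (organization_id) and explicit NOT NULL columns excluded).
api_keys: 2 nullable (kind, url — PK (currency) and explicit NOT NULL columns excluded).
Total: 8 + 9 + 2 = 19.

19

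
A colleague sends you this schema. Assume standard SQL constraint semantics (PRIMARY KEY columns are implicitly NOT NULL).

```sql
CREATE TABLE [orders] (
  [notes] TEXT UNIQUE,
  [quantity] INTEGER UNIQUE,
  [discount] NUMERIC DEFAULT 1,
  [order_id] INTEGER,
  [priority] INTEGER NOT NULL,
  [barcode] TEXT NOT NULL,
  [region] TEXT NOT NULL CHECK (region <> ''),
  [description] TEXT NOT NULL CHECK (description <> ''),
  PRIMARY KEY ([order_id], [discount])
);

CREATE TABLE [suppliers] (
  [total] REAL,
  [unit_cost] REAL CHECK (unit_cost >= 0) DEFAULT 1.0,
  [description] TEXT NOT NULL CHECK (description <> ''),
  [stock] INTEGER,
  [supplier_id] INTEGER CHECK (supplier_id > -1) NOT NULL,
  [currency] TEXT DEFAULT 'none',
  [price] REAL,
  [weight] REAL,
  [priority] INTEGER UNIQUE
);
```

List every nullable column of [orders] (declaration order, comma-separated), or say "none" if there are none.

- notes: UNIQUE does not imply NOT NULL → nullable.
- quantity: UNIQUE does not imply NOT NULL → nullable.
- discount: part of the PRIMARY KEY, which implies NOT NULL → not nullable.
- order_id: part of the PRIMARY KEY, which implies NOT NULL → not nullable.
- priority: declared NOT NULL → not nullable.
- barcode: declared NOT NULL → not nullable.
- region: declared NOT NULL → not nullable.
- description: declared NOT NULL → not nullable.

notes, quantity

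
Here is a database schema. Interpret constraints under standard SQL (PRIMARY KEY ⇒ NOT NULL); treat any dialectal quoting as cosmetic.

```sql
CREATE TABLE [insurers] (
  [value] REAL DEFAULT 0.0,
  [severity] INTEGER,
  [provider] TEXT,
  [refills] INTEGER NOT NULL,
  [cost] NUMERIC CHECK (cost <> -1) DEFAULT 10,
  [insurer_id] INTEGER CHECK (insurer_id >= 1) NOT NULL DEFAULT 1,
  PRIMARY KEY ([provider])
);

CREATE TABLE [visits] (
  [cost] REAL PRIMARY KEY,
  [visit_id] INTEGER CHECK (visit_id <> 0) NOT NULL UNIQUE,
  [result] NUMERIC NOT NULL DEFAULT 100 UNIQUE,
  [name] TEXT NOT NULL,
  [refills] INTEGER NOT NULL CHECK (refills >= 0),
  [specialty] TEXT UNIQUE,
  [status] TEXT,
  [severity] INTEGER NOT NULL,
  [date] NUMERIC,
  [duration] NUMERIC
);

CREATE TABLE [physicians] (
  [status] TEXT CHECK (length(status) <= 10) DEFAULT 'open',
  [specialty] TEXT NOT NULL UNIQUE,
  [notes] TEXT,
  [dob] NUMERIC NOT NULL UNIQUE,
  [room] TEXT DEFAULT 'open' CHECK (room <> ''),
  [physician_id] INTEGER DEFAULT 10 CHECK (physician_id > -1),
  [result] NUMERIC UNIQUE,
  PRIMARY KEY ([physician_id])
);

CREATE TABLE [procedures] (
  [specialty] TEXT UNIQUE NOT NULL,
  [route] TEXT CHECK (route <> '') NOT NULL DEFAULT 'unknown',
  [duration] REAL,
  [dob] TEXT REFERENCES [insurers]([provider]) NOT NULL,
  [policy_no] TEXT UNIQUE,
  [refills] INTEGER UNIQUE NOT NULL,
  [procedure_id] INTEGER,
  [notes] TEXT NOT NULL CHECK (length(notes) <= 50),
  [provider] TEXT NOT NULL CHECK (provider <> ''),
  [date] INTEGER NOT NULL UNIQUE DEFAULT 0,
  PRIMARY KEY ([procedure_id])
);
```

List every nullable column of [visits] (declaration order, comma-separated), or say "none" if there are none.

specialty, status, date, duration

- cost: part of the PRIMARY KEY, which implies NOT NULL → not nullable.
- visit_id: declared NOT NULL → not nullable.
- result: declared NOT NULL → not nullable.
- name: declared NOT NULL → not nullable.
- refills: declared NOT NULL → not nullable.
- specialty: UNIQUE does not imply NOT NULL → nullable.
- status: no NOT NULL constraint applies → nullable.
- severity: declared NOT NULL → not nullable.
- date: no NOT NULL constraint applies → nullable.
- duration: no NOT NULL constraint applies → nullable.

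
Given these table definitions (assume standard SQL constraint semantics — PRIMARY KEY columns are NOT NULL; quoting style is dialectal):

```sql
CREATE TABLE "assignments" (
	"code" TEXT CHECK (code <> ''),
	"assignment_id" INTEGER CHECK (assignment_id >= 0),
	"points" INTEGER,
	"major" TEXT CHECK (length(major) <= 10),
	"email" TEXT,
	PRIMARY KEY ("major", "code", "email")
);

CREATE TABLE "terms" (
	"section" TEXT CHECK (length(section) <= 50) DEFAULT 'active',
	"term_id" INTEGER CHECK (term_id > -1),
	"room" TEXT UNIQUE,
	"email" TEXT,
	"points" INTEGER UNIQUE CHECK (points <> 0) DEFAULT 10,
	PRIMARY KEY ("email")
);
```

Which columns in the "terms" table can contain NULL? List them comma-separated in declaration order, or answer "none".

- section: CHECK does not forbid NULL (a CHECK constraint passes when its expression is NULL) → nullable.
- term_id: CHECK does not forbid NULL (a CHECK constraint passes when its expression is NULL) → nullable.
- room: UNIQUE does not imply NOT NULL → nullable.
- email: part of the PRIMARY KEY, which implies NOT NULL → not nullable.
- points: CHECK does not forbid NULL (a CHECK constraint passes when its expression is NULL) → nullable.

section, term_id, room, points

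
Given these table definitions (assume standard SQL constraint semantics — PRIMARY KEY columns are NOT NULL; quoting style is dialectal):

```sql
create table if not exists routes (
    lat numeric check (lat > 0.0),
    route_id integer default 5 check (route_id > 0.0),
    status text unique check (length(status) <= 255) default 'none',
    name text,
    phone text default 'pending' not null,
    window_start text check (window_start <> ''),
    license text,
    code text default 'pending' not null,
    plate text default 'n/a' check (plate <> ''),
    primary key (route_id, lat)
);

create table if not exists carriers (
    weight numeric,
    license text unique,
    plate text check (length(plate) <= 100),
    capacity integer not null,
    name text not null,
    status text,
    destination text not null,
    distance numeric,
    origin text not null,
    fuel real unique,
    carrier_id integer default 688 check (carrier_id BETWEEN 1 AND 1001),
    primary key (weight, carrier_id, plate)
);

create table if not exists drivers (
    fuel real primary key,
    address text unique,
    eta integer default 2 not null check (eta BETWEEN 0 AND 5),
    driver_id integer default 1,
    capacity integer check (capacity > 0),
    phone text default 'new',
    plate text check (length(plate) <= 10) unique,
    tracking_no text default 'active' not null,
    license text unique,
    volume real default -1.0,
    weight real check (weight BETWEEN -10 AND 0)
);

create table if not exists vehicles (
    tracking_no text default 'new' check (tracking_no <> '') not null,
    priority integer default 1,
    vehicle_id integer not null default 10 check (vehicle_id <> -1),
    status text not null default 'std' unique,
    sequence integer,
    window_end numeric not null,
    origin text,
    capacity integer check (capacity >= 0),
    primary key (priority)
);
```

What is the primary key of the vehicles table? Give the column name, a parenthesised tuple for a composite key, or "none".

priority is declared PRIMARY KEY as a table-level PRIMARY KEY clause.

priority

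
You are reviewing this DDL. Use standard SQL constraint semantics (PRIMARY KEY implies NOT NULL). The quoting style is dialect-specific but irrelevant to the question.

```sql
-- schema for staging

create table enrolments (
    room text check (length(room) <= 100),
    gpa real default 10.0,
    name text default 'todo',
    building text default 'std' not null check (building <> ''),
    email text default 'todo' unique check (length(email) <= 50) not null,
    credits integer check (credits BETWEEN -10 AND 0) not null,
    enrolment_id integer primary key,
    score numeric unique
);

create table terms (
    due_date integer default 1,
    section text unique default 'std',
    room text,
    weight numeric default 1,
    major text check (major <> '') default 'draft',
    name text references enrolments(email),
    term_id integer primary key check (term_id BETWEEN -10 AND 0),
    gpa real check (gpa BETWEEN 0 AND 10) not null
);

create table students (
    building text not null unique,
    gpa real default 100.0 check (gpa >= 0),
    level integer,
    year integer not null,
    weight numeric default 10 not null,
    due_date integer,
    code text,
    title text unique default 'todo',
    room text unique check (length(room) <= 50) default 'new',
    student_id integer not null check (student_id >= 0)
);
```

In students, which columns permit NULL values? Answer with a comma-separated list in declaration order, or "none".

- building: declared NOT NULL → not nullable.
- gpa: CHECK does not forbid NULL (a CHECK constraint passes when its expression is NULL) → nullable.
- level: no NOT NULL constraint applies → nullable.
- year: declared NOT NULL → not nullable.
- weight: declared NOT NULL → not nullable.
- due_date: no NOT NULL constraint applies → nullable.
- code: no NOT NULL constraint applies → nullable.
- title: UNIQUE does not imply NOT NULL → nullable.
- room: CHECK does not forbid NULL (a CHECK constraint passes when its expression is NULL) → nullable.
- student_id: declared NOT NULL → not nullable.

gpa, level, due_date, code, title, room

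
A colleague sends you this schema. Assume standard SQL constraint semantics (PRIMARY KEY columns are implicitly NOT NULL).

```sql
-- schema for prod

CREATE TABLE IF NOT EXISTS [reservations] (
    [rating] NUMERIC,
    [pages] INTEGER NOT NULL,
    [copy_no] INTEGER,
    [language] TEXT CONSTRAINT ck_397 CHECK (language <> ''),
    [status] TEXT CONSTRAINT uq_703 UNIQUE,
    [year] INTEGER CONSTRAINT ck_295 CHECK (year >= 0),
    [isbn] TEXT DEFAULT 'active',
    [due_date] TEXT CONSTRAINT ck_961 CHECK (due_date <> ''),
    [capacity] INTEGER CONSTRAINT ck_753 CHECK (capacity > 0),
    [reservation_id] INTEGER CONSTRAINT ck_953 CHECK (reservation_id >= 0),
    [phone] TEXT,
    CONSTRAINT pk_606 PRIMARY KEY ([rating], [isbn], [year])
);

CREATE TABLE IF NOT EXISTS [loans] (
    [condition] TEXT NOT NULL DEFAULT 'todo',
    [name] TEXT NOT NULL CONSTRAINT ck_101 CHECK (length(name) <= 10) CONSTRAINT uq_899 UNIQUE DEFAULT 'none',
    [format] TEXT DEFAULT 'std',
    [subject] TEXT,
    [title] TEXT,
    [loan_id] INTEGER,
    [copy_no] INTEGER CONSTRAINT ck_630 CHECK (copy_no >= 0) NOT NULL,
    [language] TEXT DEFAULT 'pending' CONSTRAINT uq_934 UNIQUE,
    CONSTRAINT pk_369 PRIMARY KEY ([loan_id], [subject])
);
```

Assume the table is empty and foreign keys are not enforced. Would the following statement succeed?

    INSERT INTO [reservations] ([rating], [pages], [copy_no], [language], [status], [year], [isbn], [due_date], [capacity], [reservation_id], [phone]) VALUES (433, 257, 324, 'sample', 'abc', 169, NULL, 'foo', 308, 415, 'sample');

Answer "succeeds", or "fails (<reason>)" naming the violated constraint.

fails (NOT NULL on isbn)

isbn is explicitly set to NULL, but isbn is part of the PRIMARY KEY (implied NOT NULL).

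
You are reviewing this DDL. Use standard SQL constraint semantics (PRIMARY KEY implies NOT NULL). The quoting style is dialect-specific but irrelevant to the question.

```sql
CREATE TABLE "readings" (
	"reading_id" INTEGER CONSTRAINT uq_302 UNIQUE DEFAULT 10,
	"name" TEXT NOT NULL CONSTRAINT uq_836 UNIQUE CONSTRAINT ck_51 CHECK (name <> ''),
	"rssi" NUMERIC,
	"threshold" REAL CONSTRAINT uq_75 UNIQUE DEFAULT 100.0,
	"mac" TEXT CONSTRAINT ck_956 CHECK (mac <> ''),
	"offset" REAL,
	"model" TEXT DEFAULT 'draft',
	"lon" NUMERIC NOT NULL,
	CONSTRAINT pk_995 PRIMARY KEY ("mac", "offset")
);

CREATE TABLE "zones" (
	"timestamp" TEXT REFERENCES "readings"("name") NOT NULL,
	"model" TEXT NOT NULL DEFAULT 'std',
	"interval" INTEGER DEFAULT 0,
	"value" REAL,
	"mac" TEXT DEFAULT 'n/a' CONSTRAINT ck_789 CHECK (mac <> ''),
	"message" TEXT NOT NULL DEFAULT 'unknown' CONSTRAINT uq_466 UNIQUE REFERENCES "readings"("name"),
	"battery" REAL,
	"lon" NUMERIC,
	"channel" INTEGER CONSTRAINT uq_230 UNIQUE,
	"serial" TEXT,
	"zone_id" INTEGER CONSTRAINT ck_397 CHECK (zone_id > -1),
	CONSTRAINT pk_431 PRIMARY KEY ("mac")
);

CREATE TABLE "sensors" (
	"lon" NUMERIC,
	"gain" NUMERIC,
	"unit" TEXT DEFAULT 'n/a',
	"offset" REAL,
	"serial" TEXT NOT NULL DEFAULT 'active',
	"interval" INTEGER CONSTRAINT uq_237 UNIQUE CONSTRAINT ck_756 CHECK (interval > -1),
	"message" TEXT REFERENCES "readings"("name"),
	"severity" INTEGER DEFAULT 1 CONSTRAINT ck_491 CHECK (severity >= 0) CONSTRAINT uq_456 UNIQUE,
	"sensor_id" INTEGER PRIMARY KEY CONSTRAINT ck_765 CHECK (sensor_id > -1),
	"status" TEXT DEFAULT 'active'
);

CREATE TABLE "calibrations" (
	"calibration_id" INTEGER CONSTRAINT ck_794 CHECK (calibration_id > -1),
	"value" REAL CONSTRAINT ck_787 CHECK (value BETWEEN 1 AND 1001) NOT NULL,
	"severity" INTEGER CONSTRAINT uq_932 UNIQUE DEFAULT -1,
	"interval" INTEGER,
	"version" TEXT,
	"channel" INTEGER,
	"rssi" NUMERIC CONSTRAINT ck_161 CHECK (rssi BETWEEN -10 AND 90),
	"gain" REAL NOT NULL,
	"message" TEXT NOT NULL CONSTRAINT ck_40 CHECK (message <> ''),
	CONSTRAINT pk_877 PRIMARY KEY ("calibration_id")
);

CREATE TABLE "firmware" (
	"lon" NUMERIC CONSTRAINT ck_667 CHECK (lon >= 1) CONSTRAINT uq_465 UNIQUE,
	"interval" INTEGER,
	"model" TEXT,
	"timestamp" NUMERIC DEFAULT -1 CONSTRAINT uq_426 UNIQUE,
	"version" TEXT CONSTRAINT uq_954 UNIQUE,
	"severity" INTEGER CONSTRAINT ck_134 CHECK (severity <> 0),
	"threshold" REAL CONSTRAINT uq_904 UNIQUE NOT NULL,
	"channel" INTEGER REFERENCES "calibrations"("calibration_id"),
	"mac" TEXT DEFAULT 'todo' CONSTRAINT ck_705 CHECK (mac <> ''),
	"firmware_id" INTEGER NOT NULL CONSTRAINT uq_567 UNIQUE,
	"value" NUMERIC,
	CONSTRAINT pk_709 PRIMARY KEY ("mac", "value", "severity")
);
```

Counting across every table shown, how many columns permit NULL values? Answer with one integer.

30

readings: 4 nullable (reading_id, rssi, threshold, model — PK (mac, offset) and explicit NOT NULL columns excluded).
zones: 7 nullable (interval, value, battery, lon, channel, serial, zone_id — PK (mac) and explicit NOT NULL columns excluded).
sensors: 8 nullable (lon, gain, unit, offset, interval, message, severity, status — PK (sensor_id) and explicit NOT NULL columns excluded).
calibrations: 5 nullable (severity, interval, version, channel, rssi — PK (calibration_id) and explicit NOT NULL columns excluded).
firmware: 6 nullable (lon, interval, model, timestamp, version, channel — PK (mac, value, severity) and explicit NOT NULL columns excluded).
Total: 4 + 7 + 8 + 5 + 6 = 30.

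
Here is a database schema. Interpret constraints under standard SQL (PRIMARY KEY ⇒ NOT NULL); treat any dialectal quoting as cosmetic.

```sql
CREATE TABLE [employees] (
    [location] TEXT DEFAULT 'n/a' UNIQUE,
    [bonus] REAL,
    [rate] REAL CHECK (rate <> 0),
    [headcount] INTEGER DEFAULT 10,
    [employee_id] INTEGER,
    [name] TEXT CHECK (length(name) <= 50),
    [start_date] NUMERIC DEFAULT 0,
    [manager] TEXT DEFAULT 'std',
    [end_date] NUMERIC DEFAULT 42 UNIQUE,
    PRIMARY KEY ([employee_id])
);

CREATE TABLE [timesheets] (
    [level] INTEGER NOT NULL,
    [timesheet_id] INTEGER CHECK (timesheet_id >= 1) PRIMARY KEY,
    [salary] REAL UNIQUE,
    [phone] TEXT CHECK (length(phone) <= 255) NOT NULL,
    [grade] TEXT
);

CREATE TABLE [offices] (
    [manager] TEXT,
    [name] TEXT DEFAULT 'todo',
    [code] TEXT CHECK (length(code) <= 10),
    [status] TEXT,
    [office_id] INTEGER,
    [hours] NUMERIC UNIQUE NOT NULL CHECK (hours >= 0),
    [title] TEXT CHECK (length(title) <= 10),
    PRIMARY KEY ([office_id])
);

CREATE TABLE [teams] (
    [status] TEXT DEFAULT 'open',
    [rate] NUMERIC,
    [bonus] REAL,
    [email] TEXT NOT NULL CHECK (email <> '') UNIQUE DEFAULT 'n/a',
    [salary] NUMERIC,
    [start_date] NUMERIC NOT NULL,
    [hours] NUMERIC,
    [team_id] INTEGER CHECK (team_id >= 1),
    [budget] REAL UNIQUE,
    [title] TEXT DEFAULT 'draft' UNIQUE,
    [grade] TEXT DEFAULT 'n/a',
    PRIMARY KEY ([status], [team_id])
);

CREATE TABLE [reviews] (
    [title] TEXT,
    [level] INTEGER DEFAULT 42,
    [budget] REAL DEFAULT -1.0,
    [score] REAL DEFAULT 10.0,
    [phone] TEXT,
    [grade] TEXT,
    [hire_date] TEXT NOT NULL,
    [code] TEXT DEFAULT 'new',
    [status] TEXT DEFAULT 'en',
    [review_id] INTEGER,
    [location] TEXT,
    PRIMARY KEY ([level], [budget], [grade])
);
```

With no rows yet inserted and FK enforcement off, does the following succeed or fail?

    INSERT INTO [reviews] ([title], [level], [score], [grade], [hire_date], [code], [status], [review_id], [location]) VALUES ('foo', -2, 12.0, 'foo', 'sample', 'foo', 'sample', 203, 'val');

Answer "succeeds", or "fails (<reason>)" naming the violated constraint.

succeeds

NOT NULL columns: budget defaults to -1.0; grade is supplied; hire_date is supplied; level is supplied.
No constraint is violated.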